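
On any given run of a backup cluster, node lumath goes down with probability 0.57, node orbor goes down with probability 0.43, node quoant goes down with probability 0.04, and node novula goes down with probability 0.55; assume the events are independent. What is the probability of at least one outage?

0.8941168

Since the events are independent, P(none) is the product of the individual non-occurrence probabilities.
P(none) = (1 − 0.57) × (1 − 0.43) × (1 − 0.04) × (1 − 0.55) = 0.43 × 0.57 × 0.96 × 0.45 = 0.1058832
P(at least one) = 1 − 0.1058832 = 0.8941168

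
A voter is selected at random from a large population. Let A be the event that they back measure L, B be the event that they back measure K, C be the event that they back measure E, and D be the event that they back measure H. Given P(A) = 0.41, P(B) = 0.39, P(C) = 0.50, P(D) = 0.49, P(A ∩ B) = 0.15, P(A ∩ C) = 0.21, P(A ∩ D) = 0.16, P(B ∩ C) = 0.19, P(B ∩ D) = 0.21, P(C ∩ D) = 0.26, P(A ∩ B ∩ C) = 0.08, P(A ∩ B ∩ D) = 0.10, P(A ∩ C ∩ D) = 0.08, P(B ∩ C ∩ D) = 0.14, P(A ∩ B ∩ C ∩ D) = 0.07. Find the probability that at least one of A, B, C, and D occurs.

0.94

Inclusion–exclusion gives
P(A ∪ B ∪ C ∪ D) = 0.41 + 0.39 + 0.50 + 0.49 − 0.15 − 0.21 − 0.16 − 0.19 − 0.21 − 0.26 + 0.08 + 0.10 + 0.08 + 0.14 − 0.07 = 0.94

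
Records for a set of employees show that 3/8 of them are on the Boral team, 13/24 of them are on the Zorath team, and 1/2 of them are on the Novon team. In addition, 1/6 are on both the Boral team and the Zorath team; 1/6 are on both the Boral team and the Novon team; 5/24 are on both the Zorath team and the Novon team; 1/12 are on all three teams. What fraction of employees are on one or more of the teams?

23/24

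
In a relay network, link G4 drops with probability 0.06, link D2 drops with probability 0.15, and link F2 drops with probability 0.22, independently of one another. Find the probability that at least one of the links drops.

P(none) = (1 − 0.06) × (1 − 0.15) × (1 − 0.22) = 0.94 × 0.85 × 0.78 = 0.62322
P(at least one) = 1 − 0.62322 = 0.37678

0.37678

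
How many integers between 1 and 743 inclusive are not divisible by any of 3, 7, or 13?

393

Inclusion–exclusion gives
floor(743/3) + floor(743/7) + floor(743/13) − floor(743/21) − floor(743/39) − floor(743/91) + floor(743/273) = 247 + 106 + 57 − 35 − 19 − 8 + 2 = 350
743 − 350 = 393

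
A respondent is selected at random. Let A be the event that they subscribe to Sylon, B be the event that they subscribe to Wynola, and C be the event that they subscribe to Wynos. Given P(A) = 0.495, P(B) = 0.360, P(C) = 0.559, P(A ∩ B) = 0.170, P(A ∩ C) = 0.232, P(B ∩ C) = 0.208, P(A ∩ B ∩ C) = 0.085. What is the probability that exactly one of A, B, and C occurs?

P(exactly one) = 0.495 + 0.360 + 0.559 − 2·0.170 − 2·0.232 − 2·0.208 + 3·0.085 = 0.449

0.449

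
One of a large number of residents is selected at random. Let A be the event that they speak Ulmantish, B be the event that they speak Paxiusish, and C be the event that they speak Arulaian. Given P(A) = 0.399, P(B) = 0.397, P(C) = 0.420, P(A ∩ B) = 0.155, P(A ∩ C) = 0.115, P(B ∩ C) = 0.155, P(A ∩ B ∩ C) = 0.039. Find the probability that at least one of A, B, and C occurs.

0.830

Inclusion–exclusion gives
P(A ∪ B ∪ C) = 0.399 + 0.397 + 0.420 − 0.155 − 0.115 − 0.155 + 0.039 = 0.830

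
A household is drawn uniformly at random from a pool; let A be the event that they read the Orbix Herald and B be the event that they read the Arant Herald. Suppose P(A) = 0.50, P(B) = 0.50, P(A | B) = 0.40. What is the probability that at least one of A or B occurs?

P(A ∩ B) = P(B)·P(A|B) = 0.50 × 0.40 = 0.20
By inclusion–exclusion:
P(A ∪ B) = 0.50 + 0.50 − 0.20 = 0.80

0.80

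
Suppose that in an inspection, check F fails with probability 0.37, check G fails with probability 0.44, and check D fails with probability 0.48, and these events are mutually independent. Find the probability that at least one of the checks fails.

0.816544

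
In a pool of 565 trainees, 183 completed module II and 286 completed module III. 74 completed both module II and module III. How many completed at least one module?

395

By inclusion-exclusion,
|at least one| = 183 + 286 − 74 = 395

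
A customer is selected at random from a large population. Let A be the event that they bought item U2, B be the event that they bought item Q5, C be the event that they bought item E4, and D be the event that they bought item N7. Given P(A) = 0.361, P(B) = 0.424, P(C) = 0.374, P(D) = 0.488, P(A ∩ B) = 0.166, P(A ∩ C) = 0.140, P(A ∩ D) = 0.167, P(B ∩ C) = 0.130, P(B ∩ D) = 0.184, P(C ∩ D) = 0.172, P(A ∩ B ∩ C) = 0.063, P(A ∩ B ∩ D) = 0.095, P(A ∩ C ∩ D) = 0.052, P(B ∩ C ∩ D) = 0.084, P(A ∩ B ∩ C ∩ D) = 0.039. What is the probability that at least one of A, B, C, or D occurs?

P(A ∪ B ∪ C ∪ D) = 0.361 + 0.424 + 0.374 + 0.488 − 0.166 − 0.140 − 0.167 − 0.130 − 0.184 − 0.172 + 0.063 + 0.095 + 0.052 + 0.084 − 0.039 = 0.943

0.943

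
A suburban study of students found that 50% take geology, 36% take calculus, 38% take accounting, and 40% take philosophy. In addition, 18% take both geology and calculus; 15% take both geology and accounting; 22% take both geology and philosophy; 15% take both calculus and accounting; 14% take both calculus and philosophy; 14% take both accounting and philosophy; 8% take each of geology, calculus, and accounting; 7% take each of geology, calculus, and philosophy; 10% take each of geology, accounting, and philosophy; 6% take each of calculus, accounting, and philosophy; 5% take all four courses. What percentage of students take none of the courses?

8%

Inclusion–exclusion gives
P(at least one) = 50 + 36 + 38 + 40 − 18 − 15 − 22 − 15 − 14 − 14 + 8 + 7 + 10 + 6 − 5 = 92%
P(none) = 100% − 92% = 8%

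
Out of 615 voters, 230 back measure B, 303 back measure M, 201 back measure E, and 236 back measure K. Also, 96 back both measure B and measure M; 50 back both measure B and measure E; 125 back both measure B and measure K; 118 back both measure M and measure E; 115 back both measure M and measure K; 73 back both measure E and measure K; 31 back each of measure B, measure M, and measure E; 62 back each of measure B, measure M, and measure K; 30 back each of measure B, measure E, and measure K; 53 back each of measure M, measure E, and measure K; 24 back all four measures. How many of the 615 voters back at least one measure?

545

Inclusion–exclusion gives
N(≥1) = 230 + 303 + 201 + 236 − 96 − 50 − 125 − 118 − 115 − 73 + 31 + 62 + 30 + 53 − 24 = 545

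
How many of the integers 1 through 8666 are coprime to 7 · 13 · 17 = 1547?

By inclusion-exclusion,
⌊8666/7⌋ + ⌊8666/13⌋ + ⌊8666/17⌋ − ⌊8666/91⌋ − ⌊8666/119⌋ − ⌊8666/221⌋ + ⌊8666/1547⌋ = 1238 + 666 + 509 − 95 − 72 − 39 + 5 = 2212
8666 − 2212 = 6454

6454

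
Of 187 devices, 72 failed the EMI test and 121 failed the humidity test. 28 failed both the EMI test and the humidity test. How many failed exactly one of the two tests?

137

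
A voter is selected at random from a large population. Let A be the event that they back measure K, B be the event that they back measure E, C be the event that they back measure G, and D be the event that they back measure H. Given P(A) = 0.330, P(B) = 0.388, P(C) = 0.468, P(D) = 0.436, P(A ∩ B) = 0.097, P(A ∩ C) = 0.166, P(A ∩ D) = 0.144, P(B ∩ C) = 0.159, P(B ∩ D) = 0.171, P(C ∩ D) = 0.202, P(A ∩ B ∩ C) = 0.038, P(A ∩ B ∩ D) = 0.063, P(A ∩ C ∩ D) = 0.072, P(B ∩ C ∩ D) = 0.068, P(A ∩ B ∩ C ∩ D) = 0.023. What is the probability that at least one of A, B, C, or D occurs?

By inclusion-exclusion,
P(A ∪ B ∪ C ∪ D) = 0.330 + 0.388 + 0.468 + 0.436 − 0.097 − 0.166 − 0.144 − 0.159 − 0.171 − 0.202 + 0.038 + 0.063 + 0.072 + 0.068 − 0.023 = 0.901

0.901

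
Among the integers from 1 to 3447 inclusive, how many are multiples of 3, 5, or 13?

1750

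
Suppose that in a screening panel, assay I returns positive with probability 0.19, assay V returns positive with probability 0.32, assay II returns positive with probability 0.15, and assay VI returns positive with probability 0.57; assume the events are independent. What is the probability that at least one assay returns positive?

Independence gives P(none) = ∏(1 − pᵢ).
P(none) = (1 − 0.19) × (1 − 0.32) × (1 − 0.15) × (1 − 0.57) = 0.81 × 0.68 × 0.85 × 0.43 = 0.2013174
P(at least one) = 1 − 0.2013174 = 0.7986826

0.7986826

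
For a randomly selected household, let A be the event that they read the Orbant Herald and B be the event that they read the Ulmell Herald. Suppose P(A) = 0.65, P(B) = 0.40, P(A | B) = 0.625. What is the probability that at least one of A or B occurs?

0.80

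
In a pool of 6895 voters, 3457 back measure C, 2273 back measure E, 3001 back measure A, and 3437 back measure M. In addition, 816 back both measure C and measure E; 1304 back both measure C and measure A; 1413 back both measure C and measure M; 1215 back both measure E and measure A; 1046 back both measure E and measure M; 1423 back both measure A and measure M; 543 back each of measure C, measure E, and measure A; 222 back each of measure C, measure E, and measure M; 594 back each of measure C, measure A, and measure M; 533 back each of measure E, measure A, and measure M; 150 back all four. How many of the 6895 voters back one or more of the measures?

By inclusion–exclusion:
|at least one| = 3457 + 2273 + 3001 + 3437 − 816 − 1304 − 1413 − 1215 − 1046 − 1423 + 543 + 222 + 594 + 533 − 150 = 6693

6693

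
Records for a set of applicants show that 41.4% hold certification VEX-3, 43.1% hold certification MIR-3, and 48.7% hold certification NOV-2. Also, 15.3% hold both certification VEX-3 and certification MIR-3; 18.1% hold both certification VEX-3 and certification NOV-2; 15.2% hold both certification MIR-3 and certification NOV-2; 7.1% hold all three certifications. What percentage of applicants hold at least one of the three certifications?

91.7%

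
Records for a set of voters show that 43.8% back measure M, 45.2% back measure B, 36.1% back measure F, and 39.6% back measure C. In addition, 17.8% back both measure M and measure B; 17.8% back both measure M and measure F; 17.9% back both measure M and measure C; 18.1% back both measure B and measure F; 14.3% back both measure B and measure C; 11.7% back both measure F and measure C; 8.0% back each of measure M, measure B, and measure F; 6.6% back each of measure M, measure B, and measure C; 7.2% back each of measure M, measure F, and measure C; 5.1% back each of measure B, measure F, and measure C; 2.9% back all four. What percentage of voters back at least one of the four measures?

P(≥1) = 43.8 + 45.2 + 36.1 + 39.6 − 17.8 − 17.8 − 17.9 − 18.1 − 14.3 − 11.7 + 8.0 + 6.6 + 7.2 + 5.1 − 2.9 = 91.1%

91.1%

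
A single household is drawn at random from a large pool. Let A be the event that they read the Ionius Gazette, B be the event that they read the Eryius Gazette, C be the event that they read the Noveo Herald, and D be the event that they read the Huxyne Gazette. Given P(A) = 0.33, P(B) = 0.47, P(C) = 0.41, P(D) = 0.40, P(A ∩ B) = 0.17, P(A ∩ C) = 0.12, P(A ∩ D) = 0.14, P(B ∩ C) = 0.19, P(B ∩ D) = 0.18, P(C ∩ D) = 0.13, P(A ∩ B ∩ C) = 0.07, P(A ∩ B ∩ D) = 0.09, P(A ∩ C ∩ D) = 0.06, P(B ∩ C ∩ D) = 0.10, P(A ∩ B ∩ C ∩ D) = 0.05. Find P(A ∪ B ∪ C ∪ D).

0.95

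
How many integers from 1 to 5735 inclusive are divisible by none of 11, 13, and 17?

floor(5735/11) + floor(5735/13) + floor(5735/17) − floor(5735/143) − floor(5735/187) − floor(5735/221) + floor(5735/2431) = 521 + 441 + 337 − 40 − 30 − 25 + 2 = 1206
5735 − 1206 = 4529

4529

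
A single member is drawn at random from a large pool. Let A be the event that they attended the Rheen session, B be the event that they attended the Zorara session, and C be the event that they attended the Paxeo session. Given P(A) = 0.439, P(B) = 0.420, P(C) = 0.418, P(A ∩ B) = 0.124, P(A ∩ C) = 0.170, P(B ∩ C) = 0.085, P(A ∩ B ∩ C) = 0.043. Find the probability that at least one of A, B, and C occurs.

By inclusion-exclusion,
P(A ∪ B ∪ C) = 0.439 + 0.420 + 0.418 − 0.124 − 0.170 − 0.085 + 0.043 = 0.941

0.941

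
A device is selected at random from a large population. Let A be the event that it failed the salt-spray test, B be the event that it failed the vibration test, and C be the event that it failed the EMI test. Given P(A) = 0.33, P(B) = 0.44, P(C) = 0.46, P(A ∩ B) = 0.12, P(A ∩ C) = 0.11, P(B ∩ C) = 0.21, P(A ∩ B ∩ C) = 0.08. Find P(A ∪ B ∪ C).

By inclusion–exclusion:
P(A ∪ B ∪ C) = 0.33 + 0.44 + 0.46 − 0.12 − 0.11 − 0.21 + 0.08 = 0.87

0.87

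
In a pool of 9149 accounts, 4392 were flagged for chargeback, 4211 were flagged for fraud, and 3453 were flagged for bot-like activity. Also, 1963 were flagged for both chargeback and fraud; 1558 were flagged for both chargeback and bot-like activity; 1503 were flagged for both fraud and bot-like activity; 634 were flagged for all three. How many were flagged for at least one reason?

7666

By inclusion-exclusion,
N(≥1) = 4392 + 4211 + 3453 − 1963 − 1558 − 1503 + 634 = 7666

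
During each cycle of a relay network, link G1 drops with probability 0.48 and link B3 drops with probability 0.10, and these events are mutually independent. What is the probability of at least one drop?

Since the events are independent, P(none) is the product of the individual non-occurrence probabilities.
P(none) = (1 − 0.48) × (1 − 0.10) = 0.52 × 0.90 = 0.468
P(at least one) = 1 − 0.468 = 0.532

0.532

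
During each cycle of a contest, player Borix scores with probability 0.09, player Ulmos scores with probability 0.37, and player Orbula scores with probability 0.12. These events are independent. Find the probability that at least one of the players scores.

0.495496

Independence gives P(none) = ∏(1 − pᵢ).
P(none) = (1 − 0.09) × (1 − 0.37) × (1 − 0.12) = 0.91 × 0.63 × 0.88 = 0.504504
P(at least one) = 1 − 0.504504 = 0.495496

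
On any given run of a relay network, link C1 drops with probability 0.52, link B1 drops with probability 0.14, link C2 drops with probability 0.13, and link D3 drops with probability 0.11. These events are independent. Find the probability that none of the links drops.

P(none) = (1 − 0.52) × (1 − 0.14) × (1 − 0.13) × (1 − 0.11) = 0.48 × 0.86 × 0.87 × 0.89 = 0.31963104

0.31963104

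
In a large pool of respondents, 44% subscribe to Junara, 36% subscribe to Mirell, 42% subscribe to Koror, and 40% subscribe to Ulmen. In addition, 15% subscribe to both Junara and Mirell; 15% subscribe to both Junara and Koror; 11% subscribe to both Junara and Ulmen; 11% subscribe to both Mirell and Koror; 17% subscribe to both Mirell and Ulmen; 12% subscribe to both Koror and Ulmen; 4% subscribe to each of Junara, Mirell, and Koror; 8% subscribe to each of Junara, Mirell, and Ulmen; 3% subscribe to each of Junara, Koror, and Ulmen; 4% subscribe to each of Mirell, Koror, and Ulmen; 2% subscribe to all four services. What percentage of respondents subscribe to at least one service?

98%

Using inclusion–exclusion:
P(≥1) = 44 + 36 + 42 + 40 − 15 − 15 − 11 − 11 − 17 − 12 + 4 + 8 + 3 + 4 − 2 = 98%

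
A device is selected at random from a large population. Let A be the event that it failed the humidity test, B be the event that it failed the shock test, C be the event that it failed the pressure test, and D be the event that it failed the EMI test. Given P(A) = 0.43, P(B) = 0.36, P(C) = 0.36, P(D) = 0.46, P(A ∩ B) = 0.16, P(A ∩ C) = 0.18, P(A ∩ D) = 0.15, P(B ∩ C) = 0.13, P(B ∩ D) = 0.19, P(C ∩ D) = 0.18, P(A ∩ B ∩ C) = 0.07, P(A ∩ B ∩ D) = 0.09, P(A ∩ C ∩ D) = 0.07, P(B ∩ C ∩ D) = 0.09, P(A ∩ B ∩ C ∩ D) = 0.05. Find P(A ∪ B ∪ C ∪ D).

Apply inclusion-exclusion:
P(A ∪ B ∪ C ∪ D) = 0.43 + 0.36 + 0.36 + 0.46 − 0.16 − 0.18 − 0.15 − 0.13 − 0.19 − 0.18 + 0.07 + 0.09 + 0.07 + 0.09 − 0.05 = 0.89

0.89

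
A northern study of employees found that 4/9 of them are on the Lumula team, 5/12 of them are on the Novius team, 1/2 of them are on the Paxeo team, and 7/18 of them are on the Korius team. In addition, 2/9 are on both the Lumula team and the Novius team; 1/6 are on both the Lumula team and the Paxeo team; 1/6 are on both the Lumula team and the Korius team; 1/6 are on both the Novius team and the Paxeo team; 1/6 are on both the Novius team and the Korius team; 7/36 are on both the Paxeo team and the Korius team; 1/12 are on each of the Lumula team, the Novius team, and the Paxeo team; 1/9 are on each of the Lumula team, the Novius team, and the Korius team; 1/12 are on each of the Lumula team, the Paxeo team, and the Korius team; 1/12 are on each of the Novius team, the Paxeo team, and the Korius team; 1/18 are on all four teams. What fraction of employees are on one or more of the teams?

35/36

By inclusion–exclusion:
P(at least one) = 4/9 + 5/12 + 1/2 + 7/18 − 2/9 − 1/6 − 1/6 − 1/6 − 1/6 − 7/36 + 1/12 + 1/9 + 1/12 + 1/12 − 1/18 = 35/36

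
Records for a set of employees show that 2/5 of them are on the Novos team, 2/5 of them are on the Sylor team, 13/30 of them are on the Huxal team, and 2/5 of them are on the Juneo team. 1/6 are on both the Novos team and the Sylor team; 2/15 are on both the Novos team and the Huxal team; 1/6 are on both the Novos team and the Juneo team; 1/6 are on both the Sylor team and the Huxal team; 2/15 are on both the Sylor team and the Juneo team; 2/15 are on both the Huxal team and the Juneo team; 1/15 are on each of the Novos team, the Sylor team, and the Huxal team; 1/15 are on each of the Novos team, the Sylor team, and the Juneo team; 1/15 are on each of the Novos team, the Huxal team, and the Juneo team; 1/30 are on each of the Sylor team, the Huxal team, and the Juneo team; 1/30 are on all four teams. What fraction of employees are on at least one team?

P(union) = 2/5 + 2/5 + 13/30 + 2/5 − 1/6 − 2/15 − 1/6 − 1/6 − 2/15 − 2/15 + 1/15 + 1/15 + 1/15 + 1/30 − 1/30 = 14/15

14/15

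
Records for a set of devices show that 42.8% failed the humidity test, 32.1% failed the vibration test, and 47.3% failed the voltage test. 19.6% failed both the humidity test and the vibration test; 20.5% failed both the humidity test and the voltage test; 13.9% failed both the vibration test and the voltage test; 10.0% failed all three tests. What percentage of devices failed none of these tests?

21.8%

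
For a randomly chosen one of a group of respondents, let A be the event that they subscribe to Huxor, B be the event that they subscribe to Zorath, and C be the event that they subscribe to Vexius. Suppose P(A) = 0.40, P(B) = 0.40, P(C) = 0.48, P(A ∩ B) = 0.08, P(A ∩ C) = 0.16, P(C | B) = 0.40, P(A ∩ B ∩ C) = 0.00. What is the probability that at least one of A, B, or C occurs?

0.88

P(B ∩ C) = P(B)·P(C|B) = 0.40 × 0.40 = 0.16
P(A ∪ B ∪ C) = 0.40 + 0.40 + 0.48 − 0.08 − 0.16 − 0.16 + 0.00 = 0.88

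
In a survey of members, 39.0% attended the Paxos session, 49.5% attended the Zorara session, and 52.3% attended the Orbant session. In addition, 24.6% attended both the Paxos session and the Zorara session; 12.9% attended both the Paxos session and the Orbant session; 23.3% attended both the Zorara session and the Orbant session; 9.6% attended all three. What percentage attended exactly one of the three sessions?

By inclusion–exclusion (exactly-one form):
P(exactly one) = 39.0 + 49.5 + 52.3 − 2·24.6 − 2·12.9 − 2·23.3 + 3·9.6 = 48.0%

48.0%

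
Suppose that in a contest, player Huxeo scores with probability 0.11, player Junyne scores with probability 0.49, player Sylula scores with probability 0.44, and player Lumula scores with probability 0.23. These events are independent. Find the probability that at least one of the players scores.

P(none) = (1 − 0.11) × (1 − 0.49) × (1 − 0.44) × (1 − 0.23) = 0.89 × 0.51 × 0.56 × 0.77 = 0.19572168
P(at least one) = 1 − 0.19572168 = 0.80427832

0.80427832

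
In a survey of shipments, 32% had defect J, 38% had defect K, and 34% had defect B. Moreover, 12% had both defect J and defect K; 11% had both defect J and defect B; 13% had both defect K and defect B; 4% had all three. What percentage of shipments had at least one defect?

By inclusion-exclusion,
P(at least one) = 32 + 38 + 34 − 12 − 11 − 13 + 4 = 72%

72%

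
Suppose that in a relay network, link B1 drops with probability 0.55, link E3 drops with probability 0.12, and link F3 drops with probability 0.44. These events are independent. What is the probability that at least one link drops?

0.77824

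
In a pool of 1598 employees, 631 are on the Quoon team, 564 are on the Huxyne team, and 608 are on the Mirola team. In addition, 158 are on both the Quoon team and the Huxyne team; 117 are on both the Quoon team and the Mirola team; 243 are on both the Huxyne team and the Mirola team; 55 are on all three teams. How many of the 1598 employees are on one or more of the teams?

1340

N(≥1) = 631 + 564 + 608 − 158 − 117 − 243 + 55 = 1340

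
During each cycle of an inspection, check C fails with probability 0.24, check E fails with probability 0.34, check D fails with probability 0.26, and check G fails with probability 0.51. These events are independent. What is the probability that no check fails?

0.18188016

P(none) = (1 − 0.24) × (1 − 0.34) × (1 − 0.26) × (1 − 0.51) = 0.76 × 0.66 × 0.74 × 0.49 = 0.18188016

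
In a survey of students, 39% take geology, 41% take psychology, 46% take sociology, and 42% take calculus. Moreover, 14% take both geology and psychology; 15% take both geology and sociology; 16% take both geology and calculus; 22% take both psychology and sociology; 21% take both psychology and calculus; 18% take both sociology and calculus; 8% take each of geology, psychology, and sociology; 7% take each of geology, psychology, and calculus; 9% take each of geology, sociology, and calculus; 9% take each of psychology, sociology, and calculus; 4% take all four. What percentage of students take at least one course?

91%

P(at least one) = 39 + 41 + 46 + 42 − 14 − 15 − 16 − 22 − 21 − 18 + 8 + 7 + 9 + 9 − 4 = 91%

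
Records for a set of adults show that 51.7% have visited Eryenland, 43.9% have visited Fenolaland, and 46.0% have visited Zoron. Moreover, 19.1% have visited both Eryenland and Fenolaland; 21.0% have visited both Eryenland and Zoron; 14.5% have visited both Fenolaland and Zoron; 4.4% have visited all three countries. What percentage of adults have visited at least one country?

91.4%

P(≥1) = 51.7 + 43.9 + 46.0 − 19.1 − 21.0 − 14.5 + 4.4 = 91.4%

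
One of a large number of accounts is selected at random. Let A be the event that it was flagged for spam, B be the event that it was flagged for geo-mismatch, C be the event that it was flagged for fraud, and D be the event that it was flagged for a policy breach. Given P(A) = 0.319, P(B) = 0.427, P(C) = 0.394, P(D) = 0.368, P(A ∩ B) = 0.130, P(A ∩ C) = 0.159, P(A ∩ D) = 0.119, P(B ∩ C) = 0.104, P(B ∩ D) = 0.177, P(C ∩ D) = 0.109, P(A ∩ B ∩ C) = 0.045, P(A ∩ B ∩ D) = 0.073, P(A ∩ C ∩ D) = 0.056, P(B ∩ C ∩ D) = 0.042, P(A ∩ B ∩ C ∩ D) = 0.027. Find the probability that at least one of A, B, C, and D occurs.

Apply inclusion-exclusion:
P(A ∪ B ∪ C ∪ D) = 0.319 + 0.427 + 0.394 + 0.368 − 0.130 − 0.159 − 0.119 − 0.104 − 0.177 − 0.109 + 0.045 + 0.073 + 0.056 + 0.042 − 0.027 = 0.899

0.899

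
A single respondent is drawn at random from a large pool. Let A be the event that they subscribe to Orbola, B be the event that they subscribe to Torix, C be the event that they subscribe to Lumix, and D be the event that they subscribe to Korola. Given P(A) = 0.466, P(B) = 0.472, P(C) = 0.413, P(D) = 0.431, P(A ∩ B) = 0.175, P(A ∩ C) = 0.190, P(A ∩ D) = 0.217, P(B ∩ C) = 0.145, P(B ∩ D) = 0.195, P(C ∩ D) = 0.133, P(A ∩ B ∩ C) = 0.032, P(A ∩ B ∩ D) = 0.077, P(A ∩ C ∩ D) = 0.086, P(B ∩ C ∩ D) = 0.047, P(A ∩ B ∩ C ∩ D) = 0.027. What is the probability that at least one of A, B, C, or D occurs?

By inclusion–exclusion:
P(A ∪ B ∪ C ∪ D) = 0.466 + 0.472 + 0.413 + 0.431 − 0.175 − 0.190 − 0.217 − 0.145 − 0.195 − 0.133 + 0.032 + 0.077 + 0.086 + 0.047 − 0.027 = 0.942

0.942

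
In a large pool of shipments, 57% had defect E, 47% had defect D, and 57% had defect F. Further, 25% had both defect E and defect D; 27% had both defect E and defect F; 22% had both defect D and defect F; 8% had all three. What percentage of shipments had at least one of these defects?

95%

P(union) = 57 + 47 + 57 − 25 − 27 − 22 + 8 = 95%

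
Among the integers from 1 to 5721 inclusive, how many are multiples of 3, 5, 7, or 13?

3307

Inclusion–exclusion gives
⌊5721/3⌋ + ⌊5721/5⌋ + ⌊5721/7⌋ + ⌊5721/13⌋ − ⌊5721/15⌋ − ⌊5721/21⌋ − ⌊5721/39⌋ − ⌊5721/35⌋ − ⌊5721/65⌋ − ⌊5721/91⌋ + ⌊5721/105⌋ + ⌊5721/195⌋ + ⌊5721/273⌋ + ⌊5721/455⌋ − ⌊5721/1365⌋ = 1907 + 1144 + 817 + 440 − 381 − 272 − 146 − 163 − 88 − 62 + 54 + 29 + 20 + 12 − 4 = 3307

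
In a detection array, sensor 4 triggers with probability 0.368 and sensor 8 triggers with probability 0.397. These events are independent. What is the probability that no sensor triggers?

0.381096

Independence gives P(none) = ∏(1 − pᵢ).
P(none) = (1 − 0.368) × (1 − 0.397) = 0.632 × 0.603 = 0.381096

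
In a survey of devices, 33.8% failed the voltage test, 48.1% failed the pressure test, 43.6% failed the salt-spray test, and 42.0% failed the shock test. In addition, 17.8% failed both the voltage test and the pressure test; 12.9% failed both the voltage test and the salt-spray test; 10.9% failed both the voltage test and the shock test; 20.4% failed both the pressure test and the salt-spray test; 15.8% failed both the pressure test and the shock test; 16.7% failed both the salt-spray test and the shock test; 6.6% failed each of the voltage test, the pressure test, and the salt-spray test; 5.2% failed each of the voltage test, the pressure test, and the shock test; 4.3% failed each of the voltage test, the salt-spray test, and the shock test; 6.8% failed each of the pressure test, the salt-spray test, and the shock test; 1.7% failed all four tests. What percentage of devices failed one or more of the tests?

94.2%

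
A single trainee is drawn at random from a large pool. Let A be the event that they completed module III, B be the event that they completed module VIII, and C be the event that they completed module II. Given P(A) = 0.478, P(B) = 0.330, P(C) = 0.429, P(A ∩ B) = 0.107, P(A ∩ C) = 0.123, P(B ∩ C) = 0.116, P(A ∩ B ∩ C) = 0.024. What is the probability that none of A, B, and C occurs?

By inclusion-exclusion,
P(A ∪ B ∪ C) = 0.478 + 0.330 + 0.429 − 0.107 − 0.123 − 0.116 + 0.024 = 0.915
P(none) = 1 − 0.915 = 0.085

0.085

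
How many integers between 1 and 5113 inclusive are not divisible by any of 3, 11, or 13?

By inclusion–exclusion:
floor(5113/3) + floor(5113/11) + floor(5113/13) − floor(5113/33) − floor(5113/39) − floor(5113/143) + floor(5113/429) = 1704 + 464 + 393 − 154 − 131 − 35 + 11 = 2252
5113 − 2252 = 2861

2861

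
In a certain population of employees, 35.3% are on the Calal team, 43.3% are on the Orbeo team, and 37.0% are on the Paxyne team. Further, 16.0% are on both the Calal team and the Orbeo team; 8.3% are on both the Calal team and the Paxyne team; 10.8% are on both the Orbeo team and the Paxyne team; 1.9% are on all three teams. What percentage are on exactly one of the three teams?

51.1%

P(exactly one) = 35.3 + 43.3 + 37.0 − 2·16.0 − 2·8.3 − 2·10.8 + 3·1.9 = 51.1%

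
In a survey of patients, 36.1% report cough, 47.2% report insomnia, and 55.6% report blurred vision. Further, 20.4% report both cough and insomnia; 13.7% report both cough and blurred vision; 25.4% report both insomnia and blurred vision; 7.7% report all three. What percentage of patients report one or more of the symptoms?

87.1%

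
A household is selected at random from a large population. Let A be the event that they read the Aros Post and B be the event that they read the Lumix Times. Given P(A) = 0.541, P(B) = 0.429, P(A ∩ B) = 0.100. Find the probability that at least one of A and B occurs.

0.870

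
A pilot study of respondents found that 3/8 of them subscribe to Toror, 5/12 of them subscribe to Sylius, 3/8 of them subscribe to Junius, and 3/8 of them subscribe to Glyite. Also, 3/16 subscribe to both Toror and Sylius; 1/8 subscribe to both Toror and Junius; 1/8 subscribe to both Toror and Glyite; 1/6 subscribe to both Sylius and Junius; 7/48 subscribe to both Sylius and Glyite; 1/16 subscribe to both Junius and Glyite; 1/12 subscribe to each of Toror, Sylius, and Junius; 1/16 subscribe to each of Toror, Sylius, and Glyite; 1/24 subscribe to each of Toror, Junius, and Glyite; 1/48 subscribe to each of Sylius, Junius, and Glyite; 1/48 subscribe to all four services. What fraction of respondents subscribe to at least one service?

Inclusion–exclusion gives
P(union) = 3/8 + 5/12 + 3/8 + 3/8 − 3/16 − 1/8 − 1/8 − 1/6 − 7/48 − 1/16 + 1/12 + 1/16 + 1/24 + 1/48 − 1/48 = 11/12

11/12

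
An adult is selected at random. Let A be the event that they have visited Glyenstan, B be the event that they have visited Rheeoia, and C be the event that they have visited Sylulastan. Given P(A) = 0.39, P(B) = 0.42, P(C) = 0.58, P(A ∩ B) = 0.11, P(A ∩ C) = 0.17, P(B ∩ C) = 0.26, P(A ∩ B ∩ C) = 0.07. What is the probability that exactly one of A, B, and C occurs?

By inclusion–exclusion (exactly-one form):
P(exactly one) = 0.39 + 0.42 + 0.58 − 2·0.11 − 2·0.17 − 2·0.26 + 3·0.07 = 0.52

0.52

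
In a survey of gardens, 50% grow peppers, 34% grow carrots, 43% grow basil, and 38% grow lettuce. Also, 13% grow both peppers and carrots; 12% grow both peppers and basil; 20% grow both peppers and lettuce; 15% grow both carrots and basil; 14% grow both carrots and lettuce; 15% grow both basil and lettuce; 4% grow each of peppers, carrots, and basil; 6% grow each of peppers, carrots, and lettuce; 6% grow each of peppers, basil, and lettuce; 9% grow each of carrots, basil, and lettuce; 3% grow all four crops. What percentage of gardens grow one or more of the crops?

98%

P(union) = 50 + 34 + 43 + 38 − 13 − 12 − 20 − 15 − 14 − 15 + 4 + 6 + 6 + 9 − 3 = 98%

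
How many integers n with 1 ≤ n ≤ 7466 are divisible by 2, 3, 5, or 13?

5628

⌊7466/2⌋ + ⌊7466/3⌋ + ⌊7466/5⌋ + ⌊7466/13⌋ − ⌊7466/6⌋ − ⌊7466/10⌋ − ⌊7466/26⌋ − ⌊7466/15⌋ − ⌊7466/39⌋ − ⌊7466/65⌋ + ⌊7466/30⌋ + ⌊7466/78⌋ + ⌊7466/130⌋ + ⌊7466/195⌋ − ⌊7466/390⌋ = 3733 + 2488 + 1493 + 574 − 1244 − 746 − 287 − 497 − 191 − 114 + 248 + 95 + 57 + 38 − 19 = 5628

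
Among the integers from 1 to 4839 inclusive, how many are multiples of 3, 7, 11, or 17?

By inclusion-exclusion,
⌊4839/3⌋ + ⌊4839/7⌋ + ⌊4839/11⌋ + ⌊4839/17⌋ − ⌊4839/21⌋ − ⌊4839/33⌋ − ⌊4839/51⌋ − ⌊4839/77⌋ − ⌊4839/119⌋ − ⌊4839/187⌋ + ⌊4839/231⌋ + ⌊4839/357⌋ + ⌊4839/561⌋ + ⌊4839/1309⌋ − ⌊4839/3927⌋ = 1613 + 691 + 439 + 284 − 230 − 146 − 94 − 62 − 40 − 25 + 20 + 13 + 8 + 3 − 1 = 2473

2473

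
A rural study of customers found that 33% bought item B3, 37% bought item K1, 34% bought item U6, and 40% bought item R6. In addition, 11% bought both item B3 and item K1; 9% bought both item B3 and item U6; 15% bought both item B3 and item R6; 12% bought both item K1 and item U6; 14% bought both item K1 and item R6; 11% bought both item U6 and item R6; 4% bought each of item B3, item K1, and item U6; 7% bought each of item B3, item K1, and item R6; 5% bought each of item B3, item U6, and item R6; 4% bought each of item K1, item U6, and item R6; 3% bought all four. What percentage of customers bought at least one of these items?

89%

P(≥1) = 33 + 37 + 34 + 40 − 11 − 9 − 15 − 12 − 14 − 11 + 4 + 7 + 5 + 4 − 3 = 89%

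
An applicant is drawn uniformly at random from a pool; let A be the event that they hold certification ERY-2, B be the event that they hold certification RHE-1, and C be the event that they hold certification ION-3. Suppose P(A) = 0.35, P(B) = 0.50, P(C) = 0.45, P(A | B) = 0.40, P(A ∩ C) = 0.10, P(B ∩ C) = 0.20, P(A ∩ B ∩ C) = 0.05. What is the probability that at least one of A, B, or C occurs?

0.85

P(A ∩ B) = P(B)·P(A|B) = 0.50 × 0.40 = 0.20
P(A ∪ B ∪ C) = 0.35 + 0.50 + 0.45 − 0.20 − 0.10 − 0.20 + 0.05 = 0.85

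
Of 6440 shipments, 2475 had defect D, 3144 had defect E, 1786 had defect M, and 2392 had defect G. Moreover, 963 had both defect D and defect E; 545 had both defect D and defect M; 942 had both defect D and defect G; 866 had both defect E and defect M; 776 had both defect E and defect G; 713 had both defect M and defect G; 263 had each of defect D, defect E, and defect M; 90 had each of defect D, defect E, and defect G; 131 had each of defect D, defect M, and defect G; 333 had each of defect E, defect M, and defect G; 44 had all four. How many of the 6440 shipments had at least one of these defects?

Apply inclusion-exclusion:
|at least one| = 2475 + 3144 + 1786 + 2392 − 963 − 545 − 942 − 866 − 776 − 713 + 263 + 90 + 131 + 333 − 44 = 5765

5765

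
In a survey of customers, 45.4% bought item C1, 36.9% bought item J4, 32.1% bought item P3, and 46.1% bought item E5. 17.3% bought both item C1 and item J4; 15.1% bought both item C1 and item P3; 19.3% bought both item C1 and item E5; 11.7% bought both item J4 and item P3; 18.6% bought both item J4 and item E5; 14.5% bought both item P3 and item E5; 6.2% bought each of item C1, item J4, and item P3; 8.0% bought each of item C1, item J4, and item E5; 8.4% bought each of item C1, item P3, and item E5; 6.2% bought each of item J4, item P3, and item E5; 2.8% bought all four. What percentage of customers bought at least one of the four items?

90.0%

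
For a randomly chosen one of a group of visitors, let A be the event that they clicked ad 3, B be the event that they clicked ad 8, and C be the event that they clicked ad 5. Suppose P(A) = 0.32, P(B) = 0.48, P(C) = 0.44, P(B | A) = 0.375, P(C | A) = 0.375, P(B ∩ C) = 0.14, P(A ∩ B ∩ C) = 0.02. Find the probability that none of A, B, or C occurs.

P(A ∩ B) = P(A)·P(B|A) = 0.32 × 0.375 = 0.12
P(A ∩ C) = P(A)·P(C|A) = 0.32 × 0.375 = 0.12
Using inclusion–exclusion:
P(A ∪ B ∪ C) = 0.32 + 0.48 + 0.44 − 0.12 − 0.12 − 0.14 + 0.02 = 0.88
P(none) = 1 − 0.88 = 0.12

0.12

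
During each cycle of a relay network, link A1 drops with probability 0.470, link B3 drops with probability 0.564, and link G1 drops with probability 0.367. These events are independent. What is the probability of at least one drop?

0.85372636

P(none) = (1 − 0.470) × (1 − 0.564) × (1 − 0.367) = 0.530 × 0.436 × 0.633 = 0.14627364
P(at least one) = 1 − 0.14627364 = 0.85372636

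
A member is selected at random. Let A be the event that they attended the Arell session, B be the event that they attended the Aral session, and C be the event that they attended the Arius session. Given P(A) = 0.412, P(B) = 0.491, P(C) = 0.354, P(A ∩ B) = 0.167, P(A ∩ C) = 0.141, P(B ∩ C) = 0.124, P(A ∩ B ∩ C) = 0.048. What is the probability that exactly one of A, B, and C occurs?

By inclusion–exclusion (exactly-one form):
P(exactly one) = 0.412 + 0.491 + 0.354 − 2·0.167 − 2·0.141 − 2·0.124 + 3·0.048 = 0.537

0.537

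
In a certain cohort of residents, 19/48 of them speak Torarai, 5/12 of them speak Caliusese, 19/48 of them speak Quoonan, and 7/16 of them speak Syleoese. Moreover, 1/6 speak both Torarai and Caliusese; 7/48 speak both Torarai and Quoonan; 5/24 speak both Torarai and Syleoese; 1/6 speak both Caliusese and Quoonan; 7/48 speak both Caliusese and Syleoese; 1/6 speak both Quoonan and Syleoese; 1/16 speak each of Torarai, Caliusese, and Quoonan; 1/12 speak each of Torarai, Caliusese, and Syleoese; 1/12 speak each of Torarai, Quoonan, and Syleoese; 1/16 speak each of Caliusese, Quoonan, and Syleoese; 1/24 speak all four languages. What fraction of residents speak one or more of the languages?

Inclusion–exclusion gives
P(≥1) = 19/48 + 5/12 + 19/48 + 7/16 − 1/6 − 7/48 − 5/24 − 1/6 − 7/48 − 1/6 + 1/16 + 1/12 + 1/12 + 1/16 − 1/24 = 43/48

43/48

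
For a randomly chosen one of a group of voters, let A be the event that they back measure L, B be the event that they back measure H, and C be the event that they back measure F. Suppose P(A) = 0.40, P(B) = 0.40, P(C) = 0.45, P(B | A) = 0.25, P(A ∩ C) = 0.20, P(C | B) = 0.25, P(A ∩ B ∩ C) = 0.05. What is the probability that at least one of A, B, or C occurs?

P(A ∩ B) = P(A)·P(B|A) = 0.40 × 0.25 = 0.10
P(B ∩ C) = P(B)·P(C|B) = 0.40 × 0.25 = 0.10
P(A ∪ B ∪ C) = 0.40 + 0.40 + 0.45 − 0.10 − 0.20 − 0.10 + 0.05 = 0.90

0.90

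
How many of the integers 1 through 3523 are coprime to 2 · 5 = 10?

1410

Inclusion–exclusion gives
⌊3523/2⌋ + ⌊3523/5⌋ − ⌊3523/10⌋ = 1761 + 704 − 352 = 2113
3523 − 2113 = 1410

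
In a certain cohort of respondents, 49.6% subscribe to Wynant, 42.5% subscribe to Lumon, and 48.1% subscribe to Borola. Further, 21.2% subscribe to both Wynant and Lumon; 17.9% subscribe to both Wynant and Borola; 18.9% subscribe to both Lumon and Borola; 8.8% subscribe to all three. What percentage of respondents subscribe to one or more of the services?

91.0%

Apply inclusion-exclusion:
P(union) = 49.6 + 42.5 + 48.1 − 21.2 − 17.9 − 18.9 + 8.8 = 91.0%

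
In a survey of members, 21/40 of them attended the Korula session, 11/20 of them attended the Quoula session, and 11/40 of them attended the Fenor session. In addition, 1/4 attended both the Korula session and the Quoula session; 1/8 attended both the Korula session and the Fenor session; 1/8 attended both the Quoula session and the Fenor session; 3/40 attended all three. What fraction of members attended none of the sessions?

Using inclusion–exclusion:
P(at least one) = 21/40 + 11/20 + 11/40 − 1/4 − 1/8 − 1/8 + 3/40 = 37/40
P(none) = 1 − 37/40 = 3/40

3/40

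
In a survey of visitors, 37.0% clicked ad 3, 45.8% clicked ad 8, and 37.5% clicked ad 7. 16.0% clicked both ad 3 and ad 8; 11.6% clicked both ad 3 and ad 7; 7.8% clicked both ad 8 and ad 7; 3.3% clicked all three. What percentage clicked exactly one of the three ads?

Using the inclusion–exclusion count for exactly one event:
P(exactly one) = 37.0 + 45.8 + 37.5 − 2·16.0 − 2·11.6 − 2·7.8 + 3·3.3 = 59.4%

59.4%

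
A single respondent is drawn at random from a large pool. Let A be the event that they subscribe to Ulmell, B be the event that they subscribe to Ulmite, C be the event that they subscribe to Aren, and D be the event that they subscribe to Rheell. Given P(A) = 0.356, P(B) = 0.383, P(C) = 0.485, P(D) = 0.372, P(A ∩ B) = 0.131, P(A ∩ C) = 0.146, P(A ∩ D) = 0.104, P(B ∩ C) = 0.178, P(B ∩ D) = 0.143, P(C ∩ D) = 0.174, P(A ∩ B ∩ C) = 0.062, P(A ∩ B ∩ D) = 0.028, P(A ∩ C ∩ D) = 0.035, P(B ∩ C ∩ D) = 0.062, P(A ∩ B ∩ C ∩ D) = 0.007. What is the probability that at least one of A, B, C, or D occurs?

0.900

P(A ∪ B ∪ C ∪ D) = 0.356 + 0.383 + 0.485 + 0.372 − 0.131 − 0.146 − 0.104 − 0.178 − 0.143 − 0.174 + 0.062 + 0.028 + 0.035 + 0.062 − 0.007 = 0.900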